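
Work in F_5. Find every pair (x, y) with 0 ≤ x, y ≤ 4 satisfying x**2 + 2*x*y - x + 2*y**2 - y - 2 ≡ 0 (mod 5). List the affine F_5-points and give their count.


Affine F_5-points: {(2, 0), (2, 1), (4, 0), (4, 4)}; count = 4.

For each of the 25 pairs (x, y) ∈ F_5², evaluate f(x, y) mod 5. Record the zeros.
  x = 0: [0↦3, 1↦4, 2↦4, 3↦3, 4↦1]  zeros at y ∈ ∅
  x = 1: [0↦3, 1↦1, 2↦3, 3↦4, 4↦4]  zeros at y ∈ ∅
  x = 2: [0↦0, 1↦0, 2↦4, 3↦2, 4↦4]  zeros at y ∈ {0, 1}
  x = 3: [0↦4, 1↦1, 2↦2, 3↦2, 4↦1]  zeros at y ∈ ∅
  x = 4: [0↦0, 1↦4, 2↦2, 3↦4, 4↦0]  zeros at y ∈ {0, 4}
Collecting zeros: affine points = {(2, 0), (2, 1), (4, 0), (4, 4)}.
Total count |C(F_5)_aff| = 4.


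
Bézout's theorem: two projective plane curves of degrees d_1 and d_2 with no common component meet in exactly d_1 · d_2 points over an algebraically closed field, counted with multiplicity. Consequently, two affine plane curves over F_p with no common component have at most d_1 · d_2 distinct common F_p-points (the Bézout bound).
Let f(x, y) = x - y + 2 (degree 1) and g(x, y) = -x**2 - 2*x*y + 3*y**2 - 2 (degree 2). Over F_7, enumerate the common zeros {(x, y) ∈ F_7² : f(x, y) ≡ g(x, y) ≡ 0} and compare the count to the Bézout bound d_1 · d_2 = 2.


Common zeros: {(4, 6)}; count = 1; Bézout bound = 2.

deg(f) = 1, deg(g) = 2, so Bézout bound = 2.
Scan x ∈ F_7. For each x, list the y ∈ F_7 with f(x, y) ≡ 0 and those with g(x, y) ≡ 0 (mod 7); the common zeros in that column are the intersection.
  x = 0: f ≡ 0 at y ∈ {2}; g ≡ 0 at y ∈ ∅; common: ∅.
  x = 1: f ≡ 0 at y ∈ {3}; g ≡ 0 at y ∈ ∅; common: ∅.
  x = 2: f ≡ 0 at y ∈ {4}; g ≡ 0 at y ∈ {1, 5}; common: ∅.
  x = 3: f ≡ 0 at y ∈ {5}; g ≡ 0 at y ∈ {1}; common: ∅.
  x = 4: f ≡ 0 at y ∈ {6}; g ≡ 0 at y ∈ {6}; common: {6}.
  x = 5: f ≡ 0 at y ∈ {0}; g ≡ 0 at y ∈ {2, 6}; common: ∅.
  x = 6: f ≡ 0 at y ∈ {1}; g ≡ 0 at y ∈ ∅; common: ∅.
Collecting: common zeros = {(4, 6)}, so the count is 1.
Comparison with the Bézout bound: 1 ≤ 2 = deg(f)·deg(g), as expected for curves with no common component (the affine F_7-count falls short of the bound because intersections may lie at infinity, over extension fields, or carry multiplicity).


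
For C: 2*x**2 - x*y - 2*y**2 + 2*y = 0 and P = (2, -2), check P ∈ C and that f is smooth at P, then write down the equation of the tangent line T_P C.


Tangent line at P: 10*x + 8*y - 4 = 0.

Step 1: f(2, -2) = 0, so P lies on C.
Step 2: partial derivatives
  f_x(x, y) = 4*x - y, f_y(x, y) = -x - 4*y + 2.
  f_x(P) = 10, f_y(P) = 8 (gradient nonzero, so P is smooth).
Step 3: tangent line at P: 10·(x − 2) + 8·(y − -2) = 0.
Expanding: 10*x + 8*y - 4 = 0.


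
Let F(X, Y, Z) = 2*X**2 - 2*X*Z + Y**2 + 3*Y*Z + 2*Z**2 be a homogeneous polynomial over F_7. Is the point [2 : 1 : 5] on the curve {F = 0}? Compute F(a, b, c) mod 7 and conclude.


F(2,1,5) ≡ 5 (mod 7); P is NOT on the curve.

Evaluate F(2, 1, 5) term-by-term (mod 7).
  2*X**2 ↦ 2·4·1·1 = 8
  -2*X*Z ↦ -2·2·1·5 = -20
  Y**2 ↦ 1·1·1·1 = 1
  3*Y*Z ↦ 3·1·1·5 = 15
  2*Z**2 ↦ 2·1·1·25 = 50
Sum: F(2, 1, 5) = (8) + (-20) + (1) + (15) + (50) = 54.
Reducing mod 7: 54 ≡ 5 (mod 7).
Since F(a, b, c) ≡ 5 ≠ 0 (mod 7), P does NOT lie on the curve.


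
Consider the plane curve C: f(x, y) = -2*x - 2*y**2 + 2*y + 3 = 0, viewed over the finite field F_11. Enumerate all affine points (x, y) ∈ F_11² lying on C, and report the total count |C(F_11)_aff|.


Affine F_11-points: {(1, 3), (1, 9), (5, 2), (5, 10), (6, 4), (6, 8), (7, 0), (7, 1), (9, 5), (9, 7), (10, 6)}; count = 11.

For each of the 121 pairs (x, y) ∈ F_11², evaluate f(x, y) mod 11. Record the zeros.
  x = 0: [0↦3, 1↦3, 2↦10, 3↦2, 4↦1, 5↦7, 6↦9, 7↦7, 8↦1, 9↦2, 10↦10]  zeros at y ∈ ∅
  x = 1: [0↦1, 1↦1, 2↦8, 3↦0, 4↦10, 5↦5, 6↦7, 7↦5, 8↦10, 9↦0, 10↦8]  zeros at y ∈ {3, 9}
  x = 2: [0↦10, 1↦10, 2↦6, 3↦9, 4↦8, 5↦3, 6↦5, 7↦3, 8↦8, 9↦9, 10↦6]  zeros at y ∈ ∅
  x = 3: [0↦8, 1↦8, 2↦4, 3↦7, 4↦6, 5↦1, 6↦3, 7↦1, 8↦6, 9↦7, 10↦4]  zeros at y ∈ ∅
  x = 4: [0↦6, 1↦6, 2↦2, 3↦5, 4↦4, 5↦10, 6↦1, 7↦10, 8↦4, 9↦5, 10↦2]  zeros at y ∈ ∅
  x = 5: [0↦4, 1↦4, 2↦0, 3↦3, 4↦2, 5↦8, 6↦10, 7↦8, 8↦2, 9↦3, 10↦0]  zeros at y ∈ {2, 10}
  x = 6: [0↦2, 1↦2, 2↦9, 3↦1, 4↦0, 5↦6, 6↦8, 7↦6, 8↦0, 9↦1, 10↦9]  zeros at y ∈ {4, 8}
  x = 7: [0↦0, 1↦0, 2↦7, 3↦10, 4↦9, 5↦4, 6↦6, 7↦4, 8↦9, 9↦10, 10↦7]  zeros at y ∈ {0, 1}
  x = 8: [0↦9, 1↦9, 2↦5, 3↦8, 4↦7, 5↦2, 6↦4, 7↦2, 8↦7, 9↦8, 10↦5]  zeros at y ∈ ∅
  x = 9: [0↦7, 1↦7, 2↦3, 3↦6, 4↦5, 5↦0, 6↦2, 7↦0, 8↦5, 9↦6, 10↦3]  zeros at y ∈ {5, 7}
  x = 10: [0↦5, 1↦5, 2↦1, 3↦4, 4↦3, 5↦9, 6↦0, 7↦9, 8↦3, 9↦4, 10↦1]  zeros at y ∈ {6}
Collecting zeros: affine points = {(1, 3), (1, 9), (5, 2), (5, 10), (6, 4), (6, 8), (7, 0), (7, 1), (9, 5), (9, 7), (10, 6)}.
Total count |C(F_11)_aff| = 11.


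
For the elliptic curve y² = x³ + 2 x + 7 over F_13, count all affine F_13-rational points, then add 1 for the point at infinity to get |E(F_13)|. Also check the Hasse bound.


Affine points = {(1, 6), (1, 7), (3, 1), (3, 12), (4, 1), (4, 12), (5, 5), (5, 8), (6, 1), (6, 12), (7, 0), (9, 0), (10, 0), (12, 2), (12, 11)}; affine count = 15; |E(F_13)| = 16.

Discriminant check: Δ ∝ 4a³ + 27b² = 4·2³ + 27·7² = 4·8 + 27·49 ≡ 3 (mod 13). Nonzero ⇒ E is nonsingular.
For each x ∈ F_13, compute rhs = x³ + 2·x + 7 mod 13, then count y ∈ F_13 with y² ≡ rhs.
  x = 0: rhs = 7, matching y values: none (0 points).
  x = 1: rhs = 10, matching y values: 6, 7 (2 points).
  x = 2: rhs = 6, matching y values: none (0 points).
  x = 3: rhs = 1, matching y values: 1, 12 (2 points).
  x = 4: rhs = 1, matching y values: 1, 12 (2 points).
  x = 5: rhs = 12, matching y values: 5, 8 (2 points).
  x = 6: rhs = 1, matching y values: 1, 12 (2 points).
  x = 7: rhs = 0, matching y values: 0 (1 points).
  x = 8: rhs = 2, matching y values: none (0 points).
  x = 9: rhs = 0, matching y values: 0 (1 points).
  x = 10: rhs = 0, matching y values: 0 (1 points).
  x = 11: rhs = 8, matching y values: none (0 points).
  x = 12: rhs = 4, matching y values: 2, 11 (2 points).
Total affine count: 15.
Full point count |E(F_13)| = 15 + 1 = 16.
Hasse bound: |16 − (13+1)| = |2| = 2 ≤ 2√13 ≈ 7.2111 ✓.


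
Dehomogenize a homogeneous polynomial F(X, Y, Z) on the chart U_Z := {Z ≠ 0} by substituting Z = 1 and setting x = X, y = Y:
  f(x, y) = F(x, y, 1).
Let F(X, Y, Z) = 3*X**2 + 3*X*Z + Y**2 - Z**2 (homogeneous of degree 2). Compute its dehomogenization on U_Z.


f(x, y) = 3*x**2 + 3*x + y**2 - 1

On U_Z we set Z = 1. Each monomial c·X^i·Y^j·Z^k in F becomes c·x^i·y^j·1^k = c·x^i·y^j.
Substituting Z = 1: F(X, Y, 1) = 3*x**2 + 3*x + y**2 - 1.
Note: deg(f) ≤ deg(F) = 2; strict inequality happens when F is divisible by Z (lost terms).


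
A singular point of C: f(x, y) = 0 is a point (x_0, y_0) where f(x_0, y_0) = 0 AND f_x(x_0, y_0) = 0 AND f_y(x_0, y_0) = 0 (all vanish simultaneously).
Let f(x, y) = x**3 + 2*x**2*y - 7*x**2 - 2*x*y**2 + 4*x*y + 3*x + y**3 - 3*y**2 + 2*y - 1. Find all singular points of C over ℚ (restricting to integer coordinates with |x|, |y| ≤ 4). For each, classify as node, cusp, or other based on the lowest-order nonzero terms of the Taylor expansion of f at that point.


Singular points: {(1, 2)}; classification: cusp.

Compute partial derivatives:
  f_x = 3*x**2 + 4*x*y - 14*x - 2*y**2 + 4*y + 3.
  f_y = 2*x**2 - 4*x*y + 4*x + 3*y**2 - 6*y + 2.
Scan x_0 ∈ {−4, ..., 4}. For each x_0, f_y(x_0, y) is a polynomial in y; find its integer roots y ∈ {−4, ..., 4}, then test f_x and f at those candidates.
  x = -4: f_y(-4, y) = 3*y**2 + 10*y + 18; no integer root y with |y| ≤ 4.
  x = -3: f_y(-3, y) = 3*y**2 + 6*y + 8; no integer root y with |y| ≤ 4.
  x = -2: f_y(-2, y) = 3*y**2 + 2*y + 2; no integer root y with |y| ≤ 4.
  x = -1: f_y(-1, y) = 3*y**2 - 2*y; vanishes at y ∈ {0}. (-1, 0): f_x = 20 ≠ 0.
  x = 0: f_y(0, y) = 3*y**2 - 6*y + 2; no integer root y with |y| ≤ 4.
  x = 1: f_y(1, y) = 3*y**2 - 10*y + 8; vanishes at y ∈ {2}. (1, 2): f_x = 0, f = 0 — SINGULAR.
  x = 2: f_y(2, y) = 3*y**2 - 14*y + 18; no integer root y with |y| ≤ 4.
  x = 3: f_y(3, y) = 3*y**2 - 18*y + 32; no integer root y with |y| ≤ 4.
  x = 4: f_y(4, y) = 3*y**2 - 22*y + 50; no integer root y with |y| ≤ 4.
Only singular point on the grid: (1, 2).
Classify: substitute x = 1 + u, y = 2 + v and expand: f = u**3 + 2*u**2*v - 2*u*v**2 + v**3 + v**2.
No constant or linear terms (consistent with a singular point). Quadratic part: v**2. Cubic part: u**3 + 2*u**2*v - 2*u*v**2 + v**3.
The quadratic part v**2 is a perfect square, so there is a single (double) tangent line v = 0, i.e. y = 2. Restricting the cubic part to that line (v = 0) leaves u**3 ≠ 0, so f is not divisible by v and the branch is v² ≈ -u**3 to lowest order — this is a cusp.
Classification: cusp.


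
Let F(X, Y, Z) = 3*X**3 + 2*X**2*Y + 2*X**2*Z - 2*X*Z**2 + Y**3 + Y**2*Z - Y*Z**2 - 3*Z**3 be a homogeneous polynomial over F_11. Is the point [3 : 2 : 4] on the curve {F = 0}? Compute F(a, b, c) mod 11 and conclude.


F(3,2,4) ≡ 3 (mod 11); P is NOT on the curve.

Evaluate F(3, 2, 4) term-by-term (mod 11).
  3*X**3 ↦ 3·27·1·1 = 81
  2*X**2*Y ↦ 2·9·2·1 = 36
  2*X**2*Z ↦ 2·9·1·4 = 72
  -2*X*Z**2 ↦ -2·3·1·16 = -96
  Y**3 ↦ 1·1·8·1 = 8
  Y**2*Z ↦ 1·1·4·4 = 16
  -Y*Z**2 ↦ -1·1·2·16 = -32
  -3*Z**3 ↦ -3·1·1·64 = -192
Sum: F(3, 2, 4) = (81) + (36) + (72) + (-96) + (8) + (16) + (-32) + (-192) = -107.
Reducing mod 11: -107 ≡ 3 (mod 11).
Since F(a, b, c) ≡ 3 ≠ 0 (mod 11), P does NOT lie on the curve.


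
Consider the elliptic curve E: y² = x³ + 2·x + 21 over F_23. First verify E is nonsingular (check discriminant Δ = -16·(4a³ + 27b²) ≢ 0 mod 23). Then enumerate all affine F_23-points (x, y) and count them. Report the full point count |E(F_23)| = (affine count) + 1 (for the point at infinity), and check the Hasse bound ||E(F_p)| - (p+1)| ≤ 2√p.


Affine points = {(1, 1), (1, 22), (3, 10), (3, 13), (4, 1), (4, 22), (5, 8), (5, 15), (9, 3), (9, 20), (10, 11), (10, 12), (12, 5), (12, 18), (13, 6), (13, 17), (16, 3), (16, 20), (17, 0), (18, 1), (18, 22), (19, 8), (19, 15), (21, 3), (21, 20), (22, 8), (22, 15)}; affine count = 27; |E(F_23)| = 28.

Discriminant check: Δ ∝ 4a³ + 27b² = 4·2³ + 27·21² = 4·8 + 27·441 ≡ 2 (mod 23). Nonzero ⇒ E is nonsingular.
For each x ∈ F_23, compute rhs = x³ + 2·x + 21 mod 23, then count y ∈ F_23 with y² ≡ rhs.
  x = 0: rhs = 21, matching y values: none (0 points).
  x = 1: rhs = 1, matching y values: 1, 22 (2 points).
  x = 2: rhs = 10, matching y values: none (0 points).
  x = 3: rhs = 8, matching y values: 10, 13 (2 points).
  x = 4: rhs = 1, matching y values: 1, 22 (2 points).
  x = 5: rhs = 18, matching y values: 8, 15 (2 points).
  x = 6: rhs = 19, matching y values: none (0 points).
  x = 7: rhs = 10, matching y values: none (0 points).
  x = 8: rhs = 20, matching y values: none (0 points).
  x = 9: rhs = 9, matching y values: 3, 20 (2 points).
  x = 10: rhs = 6, matching y values: 11, 12 (2 points).
  x = 11: rhs = 17, matching y values: none (0 points).
  x = 12: rhs = 2, matching y values: 5, 18 (2 points).
  x = 13: rhs = 13, matching y values: 6, 17 (2 points).
  x = 14: rhs = 10, matching y values: none (0 points).
  x = 15: rhs = 22, matching y values: none (0 points).
  x = 16: rhs = 9, matching y values: 3, 20 (2 points).
  x = 17: rhs = 0, matching y values: 0 (1 points).
  x = 18: rhs = 1, matching y values: 1, 22 (2 points).
  x = 19: rhs = 18, matching y values: 8, 15 (2 points).
  x = 20: rhs = 11, matching y values: none (0 points).
  x = 21: rhs = 9, matching y values: 3, 20 (2 points).
  x = 22: rhs = 18, matching y values: 8, 15 (2 points).
Total affine count: 27.
Full point count |E(F_23)| = 27 + 1 = 28.
Hasse bound: |28 − (23+1)| = |4| = 4 ≤ 2√23 ≈ 9.5917 ✓.


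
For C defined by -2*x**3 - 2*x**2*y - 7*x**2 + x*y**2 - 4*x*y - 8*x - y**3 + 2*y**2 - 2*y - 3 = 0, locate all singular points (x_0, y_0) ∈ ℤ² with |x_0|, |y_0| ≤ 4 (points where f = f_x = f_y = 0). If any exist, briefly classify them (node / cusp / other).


Singular points: {(-1, 0)}; classification: node.

Compute partial derivatives:
  f_x = -6*x**2 - 4*x*y - 14*x + y**2 - 4*y - 8.
  f_y = -2*x**2 + 2*x*y - 4*x - 3*y**2 + 4*y - 2.
Scan x_0 ∈ {−4, ..., 4}. For each x_0, f_y(x_0, y) is a polynomial in y; find its integer roots y ∈ {−4, ..., 4}, then test f_x and f at those candidates.
  x = -4: f_y(-4, y) = -3*y**2 - 4*y - 18; no integer root y with |y| ≤ 4.
  x = -3: f_y(-3, y) = -3*y**2 - 2*y - 8; no integer root y with |y| ≤ 4.
  x = -2: f_y(-2, y) = -3*y**2 - 2; no integer root y with |y| ≤ 4.
  x = -1: f_y(-1, y) = -3*y**2 + 2*y; vanishes at y ∈ {0}. (-1, 0): f_x = 0, f = 0 — SINGULAR.
  x = 0: f_y(0, y) = -3*y**2 + 4*y - 2; no integer root y with |y| ≤ 4.
  x = 1: f_y(1, y) = -3*y**2 + 6*y - 8; no integer root y with |y| ≤ 4.
  x = 2: f_y(2, y) = -3*y**2 + 8*y - 18; no integer root y with |y| ≤ 4.
  x = 3: f_y(3, y) = -3*y**2 + 10*y - 32; no integer root y with |y| ≤ 4.
  x = 4: f_y(4, y) = -3*y**2 + 12*y - 50; no integer root y with |y| ≤ 4.
Only singular point on the grid: (-1, 0).
Classify: substitute x = -1 + u, y = 0 + v and expand: f = -2*u**3 - 2*u**2*v - u**2 + u*v**2 - v**3 + v**2.
No constant or linear terms (consistent with a singular point). Quadratic part: -u**2 + v**2. Cubic part: -2*u**3 - 2*u**2*v + u*v**2 - v**3.
The quadratic part v**2 - u**2 = (v − u)(v + u) splits into two distinct linear factors, so there are two distinct tangent lines y − 0 = ±(x − -1) — this is a node (ordinary double point).
Classification: node.


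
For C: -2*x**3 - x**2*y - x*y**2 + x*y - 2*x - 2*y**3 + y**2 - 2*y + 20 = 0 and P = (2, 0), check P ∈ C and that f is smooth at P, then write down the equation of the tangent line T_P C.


Tangent line at P: -26*x - 4*y + 52 = 0.

Step 1: f(2, 0) = 0, so P lies on C.
Step 2: partial derivatives
  f_x(x, y) = -6*x**2 - 2*x*y - y**2 + y - 2, f_y(x, y) = -x**2 - 2*x*y + x - 6*y**2 + 2*y - 2.
  f_x(P) = -26, f_y(P) = -4 (gradient nonzero, so P is smooth).
Step 3: tangent line at P: -26·(x − 2) + -4·(y − 0) = 0.
Expanding: -26*x - 4*y + 52 = 0.


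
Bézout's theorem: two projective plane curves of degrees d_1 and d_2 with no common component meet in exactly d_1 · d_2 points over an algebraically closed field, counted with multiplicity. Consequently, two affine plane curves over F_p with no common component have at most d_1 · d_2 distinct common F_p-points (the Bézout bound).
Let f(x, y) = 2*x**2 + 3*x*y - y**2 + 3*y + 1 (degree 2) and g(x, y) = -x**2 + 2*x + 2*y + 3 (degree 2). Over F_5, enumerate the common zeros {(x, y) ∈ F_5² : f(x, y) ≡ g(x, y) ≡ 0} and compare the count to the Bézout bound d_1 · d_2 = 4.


Common zeros: ∅; count = 0; Bézout bound = 4.

deg(f) = 2, deg(g) = 2, so Bézout bound = 4.
Scan x ∈ F_5. For each x, list the y ∈ F_5 with f(x, y) ≡ 0 and those with g(x, y) ≡ 0 (mod 5); the common zeros in that column are the intersection.
  x = 0: f ≡ 0 at y ∈ ∅; g ≡ 0 at y ∈ {1}; common: ∅.
  x = 1: f ≡ 0 at y ∈ ∅; g ≡ 0 at y ∈ {3}; common: ∅.
  x = 2: f ≡ 0 at y ∈ ∅; g ≡ 0 at y ∈ {1}; common: ∅.
  x = 3: f ≡ 0 at y ∈ {1}; g ≡ 0 at y ∈ {0}; common: ∅.
  x = 4: f ≡ 0 at y ∈ ∅; g ≡ 0 at y ∈ {0}; common: ∅.
Collecting: common zeros = ∅, so the count is 0.
Comparison with the Bézout bound: 0 ≤ 4 = deg(f)·deg(g), as expected for curves with no common component (the affine F_5-count falls short of the bound because intersections may lie at infinity, over extension fields, or carry multiplicity).


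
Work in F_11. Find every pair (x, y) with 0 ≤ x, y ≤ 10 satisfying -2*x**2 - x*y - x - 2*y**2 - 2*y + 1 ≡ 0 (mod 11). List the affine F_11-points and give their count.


Affine F_11-points: {(0, 2), (0, 8), (1, 7), (1, 8), (4, 2), (4, 6), (6, 0), (6, 7), (9, 5), (9, 6), (10, 0), (10, 5)}; count = 12.

For each of the 121 pairs (x, y) ∈ F_11², evaluate f(x, y) mod 11. Record the zeros.
  x = 0: [0↦1, 1↦8, 2↦0, 3↦10, 4↦5, 5↦7, 6↦5, 7↦10, 8↦0, 9↦8, 10↦1]  zeros at y ∈ {2, 8}
  x = 1: [0↦9, 1↦4, 2↦6, 3↦4, 4↦9, 5↦10, 6↦7, 7↦0, 8↦0, 9↦7, 10↦10]  zeros at y ∈ {7, 8}
  x = 2: [0↦2, 1↦7, 2↦8, 3↦5, 4↦9, 5↦9, 6↦5, 7↦8, 8↦7, 9↦2, 10↦4]  zeros at y ∈ ∅
  x = 3: [0↦2, 1↦6, 2↦6, 3↦2, 4↦5, 5↦4, 6↦10, 7↦1, 8↦10, 9↦4, 10↦5]  zeros at y ∈ ∅
  x = 4: [0↦9, 1↦1, 2↦0, 3↦6, 4↦8, 5↦6, 6↦0, 7↦1, 8↦9, 9↦2, 10↦2]  zeros at y ∈ {2, 6}
  x = 5: [0↦1, 1↦3, 2↦1, 3↦6, 4↦7, 5↦4, 6↦8, 7↦8, 8↦4, 9↦7, 10↦6]  zeros at y ∈ ∅
  x = 6: [0↦0, 1↦1, 2↦9, 3↦2, 4↦2, 5↦9, 6↦1, 7↦0, 8↦6, 9↦8, 10↦6]  zeros at y ∈ {0, 7}
  x = 7: [0↦6, 1↦6, 2↦2, 3↦5, 4↦4, 5↦10, 6↦1, 7↦10, 8↦4, 9↦5, 10↦2]  zeros at y ∈ ∅
  x = 8: [0↦8, 1↦7, 2↦2, 3↦4, 4↦2, 5↦7, 6↦8, 7↦5, 8↦9, 9↦9, 10↦5]  zeros at y ∈ ∅
  x = 9: [0↦6, 1↦4, 2↦9, 3↦10, 4↦7, 5↦0, 6↦0, 7↦7, 8↦10, 9↦9, 10↦4]  zeros at y ∈ {5, 6}
  x = 10: [0↦0, 1↦8, 2↦1, 3↦1, 4↦8, 5↦0, 6↦10, 7↦5, 8↦7, 9↦5, 10↦10]  zeros at y ∈ {0, 5}
Collecting zeros: affine points = {(0, 2), (0, 8), (1, 7), (1, 8), (4, 2), (4, 6), (6, 0), (6, 7), (9, 5), (9, 6), (10, 0), (10, 5)}.
Total count |C(F_11)_aff| = 12.


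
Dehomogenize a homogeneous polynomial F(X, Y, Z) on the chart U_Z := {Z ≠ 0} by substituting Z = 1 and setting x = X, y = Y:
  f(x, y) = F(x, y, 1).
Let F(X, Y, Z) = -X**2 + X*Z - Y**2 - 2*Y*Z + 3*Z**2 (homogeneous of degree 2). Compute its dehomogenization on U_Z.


f(x, y) = -x**2 + x - y**2 - 2*y + 3

On U_Z we set Z = 1. Each monomial c·X^i·Y^j·Z^k in F becomes c·x^i·y^j·1^k = c·x^i·y^j.
Substituting Z = 1: F(X, Y, 1) = -x**2 + x - y**2 - 2*y + 3.
Note: deg(f) ≤ deg(F) = 2; strict inequality happens when F is divisible by Z (lost terms).


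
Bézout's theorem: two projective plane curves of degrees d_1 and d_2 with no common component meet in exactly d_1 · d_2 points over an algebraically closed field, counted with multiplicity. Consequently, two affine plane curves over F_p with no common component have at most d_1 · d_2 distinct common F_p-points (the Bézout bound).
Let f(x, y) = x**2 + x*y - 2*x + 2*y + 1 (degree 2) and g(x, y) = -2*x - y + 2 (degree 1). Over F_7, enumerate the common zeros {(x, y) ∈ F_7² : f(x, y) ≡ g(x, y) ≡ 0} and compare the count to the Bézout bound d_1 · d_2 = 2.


Common zeros: {(1, 0), (2, 5)}; count = 2; Bézout bound = 2.

deg(f) = 2, deg(g) = 1, so Bézout bound = 2.
Scan x ∈ F_7. For each x, list the y ∈ F_7 with f(x, y) ≡ 0 and those with g(x, y) ≡ 0 (mod 7); the common zeros in that column are the intersection.
  x = 0: f ≡ 0 at y ∈ {3}; g ≡ 0 at y ∈ {2}; common: ∅.
  x = 1: f ≡ 0 at y ∈ {0}; g ≡ 0 at y ∈ {0}; common: {0}.
  x = 2: f ≡ 0 at y ∈ {5}; g ≡ 0 at y ∈ {5}; common: {5}.
  x = 3: f ≡ 0 at y ∈ {2}; g ≡ 0 at y ∈ {3}; common: ∅.
  x = 4: f ≡ 0 at y ∈ {2}; g ≡ 0 at y ∈ {1}; common: ∅.
  x = 5: f ≡ 0 at y ∈ ∅; g ≡ 0 at y ∈ {6}; common: ∅.
  x = 6: f ≡ 0 at y ∈ {3}; g ≡ 0 at y ∈ {4}; common: ∅.
Collecting: common zeros = {(1, 0), (2, 5)}, so the count is 2.
Comparison with the Bézout bound: 2 ≤ 2 = deg(f)·deg(g), as expected for curves with no common component (the bound is attained).


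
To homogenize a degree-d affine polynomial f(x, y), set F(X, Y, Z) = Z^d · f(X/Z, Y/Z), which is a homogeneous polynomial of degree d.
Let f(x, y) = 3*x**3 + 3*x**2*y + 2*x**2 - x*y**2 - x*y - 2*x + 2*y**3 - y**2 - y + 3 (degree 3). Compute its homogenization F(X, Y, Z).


F(X, Y, Z) = 3*X**3 + 3*X**2*Y + 2*X**2*Z - X*Y**2 - X*Y*Z - 2*X*Z**2 + 2*Y**3 - Y**2*Z - Y*Z**2 + 3*Z**3

deg(f) = 3.
Substitute x = X/Z, y = Y/Z into f, then multiply by Z^3.
  monomial 3·x^3·y^0 ↦ 3·X^3·Y^0·Z^0.
  monomial 3·x^2·y^1 ↦ 3·X^2·Y^1·Z^0.
  monomial 2·x^2·y^0 ↦ 2·X^2·Y^0·Z^1.
  monomial -1·x^1·y^2 ↦ -1·X^1·Y^2·Z^0.
  monomial -1·x^1·y^1 ↦ -1·X^1·Y^1·Z^1.
  monomial -2·x^1·y^0 ↦ -2·X^1·Y^0·Z^2.
  monomial 2·x^0·y^3 ↦ 2·X^0·Y^3·Z^0.
  monomial -1·x^0·y^2 ↦ -1·X^0·Y^2·Z^1.
  monomial -1·x^0·y^1 ↦ -1·X^0·Y^1·Z^2.
  monomial 3·x^0·y^0 ↦ 3·X^0·Y^0·Z^3.
Collecting: F(X, Y, Z) = 3*X**3 + 3*X**2*Y + 2*X**2*Z - X*Y**2 - X*Y*Z - 2*X*Z**2 + 2*Y**3 - Y**2*Z - Y*Z**2 + 3*Z**3.


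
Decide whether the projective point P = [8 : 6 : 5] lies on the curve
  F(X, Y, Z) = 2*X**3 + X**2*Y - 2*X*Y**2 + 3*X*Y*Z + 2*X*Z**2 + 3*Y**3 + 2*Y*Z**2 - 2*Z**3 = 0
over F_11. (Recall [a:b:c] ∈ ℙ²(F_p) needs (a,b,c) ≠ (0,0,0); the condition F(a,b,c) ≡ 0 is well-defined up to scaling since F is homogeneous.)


F(8,6,5) ≡ 10 (mod 11); P is NOT on the curve.

Evaluate F(8, 6, 5) term-by-term (mod 11).
  2*X**3 ↦ 2·512·1·1 = 1024
  X**2*Y ↦ 1·64·6·1 = 384
  -2*X*Y**2 ↦ -2·8·36·1 = -576
  3*X*Y*Z ↦ 3·8·6·5 = 720
  2*X*Z**2 ↦ 2·8·1·25 = 400
  3*Y**3 ↦ 3·1·216·1 = 648
  2*Y*Z**2 ↦ 2·1·6·25 = 300
  -2*Z**3 ↦ -2·1·1·125 = -250
Sum: F(8, 6, 5) = (1024) + (384) + (-576) + (720) + (400) + (648) + (300) + (-250) = 2650.
Reducing mod 11: 2650 ≡ 10 (mod 11).
Since F(a, b, c) ≡ 10 ≠ 0 (mod 11), P does NOT lie on the curve.


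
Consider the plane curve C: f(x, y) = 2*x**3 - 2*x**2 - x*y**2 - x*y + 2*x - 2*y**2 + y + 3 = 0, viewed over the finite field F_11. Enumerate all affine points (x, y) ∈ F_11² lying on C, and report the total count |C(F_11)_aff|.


Affine F_11-points: {(0, 7), (0, 10), (1, 3), (1, 8), (4, 2), (4, 3), (7, 0), (7, 3), (9, 1), (10, 4), (10, 9)}; count = 11.

For each of the 121 pairs (x, y) ∈ F_11², evaluate f(x, y) mod 11. Record the zeros.
  x = 0: [0↦3, 1↦2, 2↦8, 3↦10, 4↦8, 5↦2, 6↦3, 7↦0, 8↦4, 9↦4, 10↦0]  zeros at y ∈ {7, 10}
  x = 1: [0↦5, 1↦2, 2↦4, 3↦0, 4↦1, 5↦7, 6↦7, 7↦1, 8↦0, 9↦4, 10↦2]  zeros at y ∈ {3, 8}
  x = 2: [0↦4, 1↦10, 2↦8, 3↦9, 4↦2, 5↦9, 6↦8, 7↦10, 8↦4, 9↦1, 10↦1]  zeros at y ∈ ∅
  x = 3: [0↦1, 1↦5, 2↦10, 3↦5, 4↦1, 5↦9, 6↦7, 7↦6, 8↦6, 9↦7, 10↦9]  zeros at y ∈ ∅
  x = 4: [0↦8, 1↦10, 2↦0, 3↦0, 4↦10, 5↦8, 6↦5, 7↦1, 8↦7, 9↦1, 10↦5]  zeros at y ∈ {2, 3}
  x = 5: [0↦4, 1↦4, 2↦1, 3↦6, 4↦8, 5↦7, 6↦3, 7↦7, 8↦8, 9↦6, 10↦1]  zeros at y ∈ ∅
  x = 6: [0↦1, 1↦10, 2↦3, 3↦2, 4↦7, 5↦7, 6↦2, 7↦3, 8↦10, 9↦1, 10↦9]  zeros at y ∈ ∅
  x = 7: [0↦0, 1↦7, 2↦7, 3↦0, 4↦8, 5↦9, 6↦3, 7↦1, 8↦3, 9↦9, 10↦8]  zeros at y ∈ {0, 3}
  x = 8: [0↦2, 1↦7, 2↦3, 3↦1, 4↦1, 5↦3, 6↦7, 7↦2, 8↦10, 9↦9, 10↦10]  zeros at y ∈ ∅
  x = 9: [0↦8, 1↦0, 2↦3, 3↦6, 4↦9, 5↦1, 6↦4, 7↦7, 8↦10, 9↦2, 10↦5]  zeros at y ∈ {1}
  x = 10: [0↦8, 1↦9, 2↦8, 3↦5, 4↦0, 5↦4, 6↦6, 7↦6, 8↦4, 9↦0, 10↦5]  zeros at y ∈ {4, 9}
Collecting zeros: affine points = {(0, 7), (0, 10), (1, 3), (1, 8), (4, 2), (4, 3), (7, 0), (7, 3), (9, 1), (10, 4), (10, 9)}.
Total count |C(F_11)_aff| = 11.


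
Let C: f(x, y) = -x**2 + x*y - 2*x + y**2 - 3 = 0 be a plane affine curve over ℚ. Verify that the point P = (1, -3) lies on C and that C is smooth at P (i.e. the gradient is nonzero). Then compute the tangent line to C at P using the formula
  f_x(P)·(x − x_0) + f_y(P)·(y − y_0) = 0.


Tangent line at P: -7*x - 5*y - 8 = 0.

Step 1: f(1, -3) = 0, so P lies on C.
Step 2: partial derivatives
  f_x(x, y) = -2*x + y - 2, f_y(x, y) = x + 2*y.
  f_x(P) = -7, f_y(P) = -5 (gradient nonzero, so P is smooth).
Step 3: tangent line at P: -7·(x − 1) + -5·(y − -3) = 0.
Expanding: -7*x - 5*y - 8 = 0.


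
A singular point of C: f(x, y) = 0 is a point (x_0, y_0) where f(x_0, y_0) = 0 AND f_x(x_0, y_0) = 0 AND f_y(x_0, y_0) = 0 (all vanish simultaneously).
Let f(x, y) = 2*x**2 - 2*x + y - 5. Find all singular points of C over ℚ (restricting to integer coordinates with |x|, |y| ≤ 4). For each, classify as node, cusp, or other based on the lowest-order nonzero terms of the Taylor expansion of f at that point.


No singular points in the scanned grid; C is smooth there.

Compute partial derivatives:
  f_x = 4*x - 2.
  f_y = 1.
f_y = 1 is a nonzero constant, so f_y never vanishes: no point (x, y) can satisfy f = f_x = f_y = 0. In particular no (x, y) ∈ {−4, ..., 4}² is singular; the curve is smooth.


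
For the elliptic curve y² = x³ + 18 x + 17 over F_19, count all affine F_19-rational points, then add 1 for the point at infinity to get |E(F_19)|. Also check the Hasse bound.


Affine points = {(0, 6), (0, 13), (1, 6), (1, 13), (2, 2), (2, 17), (4, 1), (4, 18), (5, 2), (5, 17), (7, 7), (7, 12), (10, 0), (11, 8), (11, 11), (12, 2), (12, 17), (13, 4), (13, 15), (14, 7), (14, 12), (17, 7), (17, 12), (18, 6), (18, 13)}; affine count = 25; |E(F_19)| = 26.

Discriminant check: Δ ∝ 4a³ + 27b² = 4·18³ + 27·17² = 4·5832 + 27·289 ≡ 9 (mod 19). Nonzero ⇒ E is nonsingular.
For each x ∈ F_19, compute rhs = x³ + 18·x + 17 mod 19, then count y ∈ F_19 with y² ≡ rhs.
  x = 0: rhs = 17, matching y values: 6, 13 (2 points).
  x = 1: rhs = 17, matching y values: 6, 13 (2 points).
  x = 2: rhs = 4, matching y values: 2, 17 (2 points).
  x = 3: rhs = 3, matching y values: none (0 points).
  x = 4: rhs = 1, matching y values: 1, 18 (2 points).
  x = 5: rhs = 4, matching y values: 2, 17 (2 points).
  x = 6: rhs = 18, matching y values: none (0 points).
  x = 7: rhs = 11, matching y values: 7, 12 (2 points).
  x = 8: rhs = 8, matching y values: none (0 points).
  x = 9: rhs = 15, matching y values: none (0 points).
  x = 10: rhs = 0, matching y values: 0 (1 points).
  x = 11: rhs = 7, matching y values: 8, 11 (2 points).
  x = 12: rhs = 4, matching y values: 2, 17 (2 points).
  x = 13: rhs = 16, matching y values: 4, 15 (2 points).
  x = 14: rhs = 11, matching y values: 7, 12 (2 points).
  x = 15: rhs = 14, matching y values: none (0 points).
  x = 16: rhs = 12, matching y values: none (0 points).
  x = 17: rhs = 11, matching y values: 7, 12 (2 points).
  x = 18: rhs = 17, matching y values: 6, 13 (2 points).
Total affine count: 25.
Full point count |E(F_19)| = 25 + 1 = 26.
Hasse bound: |26 − (19+1)| = |6| = 6 ≤ 2√19 ≈ 8.7178 ✓.


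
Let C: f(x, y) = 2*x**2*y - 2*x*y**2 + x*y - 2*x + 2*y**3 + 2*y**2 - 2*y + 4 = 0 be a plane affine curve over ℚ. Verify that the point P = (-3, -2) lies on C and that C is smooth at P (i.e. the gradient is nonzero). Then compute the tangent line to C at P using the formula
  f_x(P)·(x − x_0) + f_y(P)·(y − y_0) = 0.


Tangent line at P: 12*x + 5*y + 46 = 0.

Step 1: f(-3, -2) = 0, so P lies on C.
Step 2: partial derivatives
  f_x(x, y) = 4*x*y - 2*y**2 + y - 2, f_y(x, y) = 2*x**2 - 4*x*y + x + 6*y**2 + 4*y - 2.
  f_x(P) = 12, f_y(P) = 5 (gradient nonzero, so P is smooth).
Step 3: tangent line at P: 12·(x − -3) + 5·(y − -2) = 0.
Expanding: 12*x + 5*y + 46 = 0.


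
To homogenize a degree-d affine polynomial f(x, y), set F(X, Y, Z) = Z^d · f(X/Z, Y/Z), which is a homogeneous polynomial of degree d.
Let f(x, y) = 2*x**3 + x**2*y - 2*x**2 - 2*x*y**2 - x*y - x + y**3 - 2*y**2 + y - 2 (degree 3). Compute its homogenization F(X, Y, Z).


F(X, Y, Z) = 2*X**3 + X**2*Y - 2*X**2*Z - 2*X*Y**2 - X*Y*Z - X*Z**2 + Y**3 - 2*Y**2*Z + Y*Z**2 - 2*Z**3

deg(f) = 3.
Substitute x = X/Z, y = Y/Z into f, then multiply by Z^3.
  monomial 2·x^3·y^0 ↦ 2·X^3·Y^0·Z^0.
  monomial 1·x^2·y^1 ↦ 1·X^2·Y^1·Z^0.
  monomial -2·x^2·y^0 ↦ -2·X^2·Y^0·Z^1.
  monomial -2·x^1·y^2 ↦ -2·X^1·Y^2·Z^0.
  monomial -1·x^1·y^1 ↦ -1·X^1·Y^1·Z^1.
  monomial -1·x^1·y^0 ↦ -1·X^1·Y^0·Z^2.
  monomial 1·x^0·y^3 ↦ 1·X^0·Y^3·Z^0.
  monomial -2·x^0·y^2 ↦ -2·X^0·Y^2·Z^1.
  monomial 1·x^0·y^1 ↦ 1·X^0·Y^1·Z^2.
  monomial -2·x^0·y^0 ↦ -2·X^0·Y^0·Z^3.
Collecting: F(X, Y, Z) = 2*X**3 + X**2*Y - 2*X**2*Z - 2*X*Y**2 - X*Y*Z - X*Z**2 + Y**3 - 2*Y**2*Z + Y*Z**2 - 2*Z**3.


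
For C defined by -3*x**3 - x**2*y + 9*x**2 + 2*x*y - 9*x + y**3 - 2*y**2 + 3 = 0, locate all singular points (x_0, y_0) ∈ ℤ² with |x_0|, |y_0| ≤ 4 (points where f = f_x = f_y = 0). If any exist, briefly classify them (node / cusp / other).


Singular points: {(1, 1)}; classification: node.

Compute partial derivatives:
  f_x = -9*x**2 - 2*x*y + 18*x + 2*y - 9.
  f_y = -x**2 + 2*x + 3*y**2 - 4*y.
Scan x_0 ∈ {−4, ..., 4}. For each x_0, f_y(x_0, y) is a polynomial in y; find its integer roots y ∈ {−4, ..., 4}, then test f_x and f at those candidates.
  x = -4: f_y(-4, y) = 3*y**2 - 4*y - 24; no integer root y with |y| ≤ 4.
  x = -3: f_y(-3, y) = 3*y**2 - 4*y - 15; vanishes at y ∈ {3}. (-3, 3): f_x = -120 ≠ 0.
  x = -2: f_y(-2, y) = 3*y**2 - 4*y - 8; no integer root y with |y| ≤ 4.
  x = -1: f_y(-1, y) = 3*y**2 - 4*y - 3; no integer root y with |y| ≤ 4.
  x = 0: f_y(0, y) = 3*y**2 - 4*y; vanishes at y ∈ {0}. (0, 0): f_x = -9 ≠ 0.
  x = 1: f_y(1, y) = 3*y**2 - 4*y + 1; vanishes at y ∈ {1}. (1, 1): f_x = 0, f = 0 — SINGULAR.
  x = 2: f_y(2, y) = 3*y**2 - 4*y; vanishes at y ∈ {0}. (2, 0): f_x = -9 ≠ 0.
  x = 3: f_y(3, y) = 3*y**2 - 4*y - 3; no integer root y with |y| ≤ 4.
  x = 4: f_y(4, y) = 3*y**2 - 4*y - 8; no integer root y with |y| ≤ 4.
Only singular point on the grid: (1, 1).
Classify: substitute x = 1 + u, y = 1 + v and expand: f = -3*u**3 - u**2*v - u**2 + v**3 + v**2.
No constant or linear terms (consistent with a singular point). Quadratic part: -u**2 + v**2. Cubic part: -3*u**3 - u**2*v + v**3.
The quadratic part v**2 - u**2 = (v − u)(v + u) splits into two distinct linear factors, so there are two distinct tangent lines y − 1 = ±(x − 1) — this is a node (ordinary double point).
Classification: node.


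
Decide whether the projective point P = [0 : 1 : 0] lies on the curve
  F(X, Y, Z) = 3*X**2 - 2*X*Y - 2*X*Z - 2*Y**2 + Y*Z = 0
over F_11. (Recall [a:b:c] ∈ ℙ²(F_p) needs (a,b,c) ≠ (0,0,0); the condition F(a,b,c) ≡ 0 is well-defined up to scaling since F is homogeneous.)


F(0,1,0) ≡ 9 (mod 11); P is NOT on the curve.

Evaluate F(0, 1, 0) term-by-term (mod 11).
  3*X**2 ↦ 3·0·1·1 = 0
  -2*X*Y ↦ -2·0·1·1 = 0
  -2*X*Z ↦ -2·0·1·0 = 0
  -2*Y**2 ↦ -2·1·1·1 = -2
  Y*Z ↦ 1·1·1·0 = 0
Sum: F(0, 1, 0) = (0) + (0) + (0) + (-2) + (0) = -2.
Reducing mod 11: -2 ≡ 9 (mod 11).
Since F(a, b, c) ≡ 9 ≠ 0 (mod 11), P does NOT lie on the curve.


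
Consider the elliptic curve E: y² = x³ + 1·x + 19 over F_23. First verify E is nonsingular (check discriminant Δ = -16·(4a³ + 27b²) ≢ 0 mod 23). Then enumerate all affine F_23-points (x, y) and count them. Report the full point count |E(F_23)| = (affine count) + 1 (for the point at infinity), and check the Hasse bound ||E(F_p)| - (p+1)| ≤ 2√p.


Affine points = {(2, 11), (2, 12), (3, 7), (3, 16), (4, 8), (4, 15), (7, 1), (7, 22), (11, 2), (11, 21), (17, 2), (17, 21), (18, 2), (18, 21), (20, 9), (20, 14), (21, 3), (21, 20)}; affine count = 18; |E(F_23)| = 19.

Discriminant check: Δ ∝ 4a³ + 27b² = 4·1³ + 27·19² = 4·1 + 27·361 ≡ 22 (mod 23). Nonzero ⇒ E is nonsingular.
For each x ∈ F_23, compute rhs = x³ + 1·x + 19 mod 23, then count y ∈ F_23 with y² ≡ rhs.
  x = 0: rhs = 19, matching y values: none (0 points).
  x = 1: rhs = 21, matching y values: none (0 points).
  x = 2: rhs = 6, matching y values: 11, 12 (2 points).
  x = 3: rhs = 3, matching y values: 7, 16 (2 points).
  x = 4: rhs = 18, matching y values: 8, 15 (2 points).
  x = 5: rhs = 11, matching y values: none (0 points).
  x = 6: rhs = 11, matching y values: none (0 points).
  x = 7: rhs = 1, matching y values: 1, 22 (2 points).
  x = 8: rhs = 10, matching y values: none (0 points).
  x = 9: rhs = 21, matching y values: none (0 points).
  x = 10: rhs = 17, matching y values: none (0 points).
  x = 11: rhs = 4, matching y values: 2, 21 (2 points).
  x = 12: rhs = 11, matching y values: none (0 points).
  x = 13: rhs = 21, matching y values: none (0 points).
  x = 14: rhs = 17, matching y values: none (0 points).
  x = 15: rhs = 5, matching y values: none (0 points).
  x = 16: rhs = 14, matching y values: none (0 points).
  x = 17: rhs = 4, matching y values: 2, 21 (2 points).
  x = 18: rhs = 4, matching y values: 2, 21 (2 points).
  x = 19: rhs = 20, matching y values: none (0 points).
  x = 20: rhs = 12, matching y values: 9, 14 (2 points).
  x = 21: rhs = 9, matching y values: 3, 20 (2 points).
  x = 22: rhs = 17, matching y values: none (0 points).
Total affine count: 18.
Full point count |E(F_23)| = 18 + 1 = 19.
Hasse bound: |19 − (23+1)| = |-5| = 5 ≤ 2√23 ≈ 9.5917 ✓.


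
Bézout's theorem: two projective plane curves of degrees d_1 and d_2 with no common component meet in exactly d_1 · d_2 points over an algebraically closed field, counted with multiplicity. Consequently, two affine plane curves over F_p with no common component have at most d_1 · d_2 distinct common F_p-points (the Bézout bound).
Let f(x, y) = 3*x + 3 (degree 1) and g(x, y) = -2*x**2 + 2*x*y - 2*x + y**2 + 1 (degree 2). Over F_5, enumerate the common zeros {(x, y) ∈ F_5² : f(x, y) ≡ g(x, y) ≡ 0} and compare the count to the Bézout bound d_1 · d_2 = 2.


Common zeros: {(4, 1)}; count = 1; Bézout bound = 2.

deg(f) = 1, deg(g) = 2, so Bézout bound = 2.
Scan x ∈ F_5. For each x, list the y ∈ F_5 with f(x, y) ≡ 0 and those with g(x, y) ≡ 0 (mod 5); the common zeros in that column are the intersection.
  x = 0: f ≡ 0 at y ∈ ∅; g ≡ 0 at y ∈ {2, 3}; common: ∅.
  x = 1: f ≡ 0 at y ∈ ∅; g ≡ 0 at y ∈ {1, 2}; common: ∅.
  x = 2: f ≡ 0 at y ∈ ∅; g ≡ 0 at y ∈ {3}; common: ∅.
  x = 3: f ≡ 0 at y ∈ ∅; g ≡ 0 at y ∈ ∅; common: ∅.
  x = 4: f ≡ 0 at y ∈ {0, 1, 2, 3, 4}; g ≡ 0 at y ∈ {1}; common: {1}.
Collecting: common zeros = {(4, 1)}, so the count is 1.
Comparison with the Bézout bound: 1 ≤ 2 = deg(f)·deg(g), as expected for curves with no common component (the affine F_5-count falls short of the bound because intersections may lie at infinity, over extension fields, or carry multiplicity).


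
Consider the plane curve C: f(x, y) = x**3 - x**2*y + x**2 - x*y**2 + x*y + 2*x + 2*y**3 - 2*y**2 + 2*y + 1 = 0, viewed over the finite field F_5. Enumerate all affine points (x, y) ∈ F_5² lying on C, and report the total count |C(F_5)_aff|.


Affine F_5-points: {(0, 4), (1, 0), (2, 1), (2, 3), (3, 3), (3, 4), (4, 1)}; count = 7.

For each of the 25 pairs (x, y) ∈ F_5², evaluate f(x, y) mod 5. Record the zeros.
  x = 0: [0↦1, 1↦3, 2↦3, 3↦3, 4↦0]  zeros at y ∈ {4}
  x = 1: [0↦0, 1↦1, 2↦3, 3↦3, 4↦3]  zeros at y ∈ {0}
  x = 2: [0↦2, 1↦0, 2↦2, 3↦0, 4↦1]  zeros at y ∈ {1, 3}
  x = 3: [0↦3, 1↦1, 2↦1, 3↦0, 4↦0]  zeros at y ∈ {3, 4}
  x = 4: [0↦4, 1↦0, 2↦1, 3↦4, 4↦1]  zeros at y ∈ {1}
Collecting zeros: affine points = {(0, 4), (1, 0), (2, 1), (2, 3), (3, 3), (3, 4), (4, 1)}.
Total count |C(F_5)_aff| = 7.


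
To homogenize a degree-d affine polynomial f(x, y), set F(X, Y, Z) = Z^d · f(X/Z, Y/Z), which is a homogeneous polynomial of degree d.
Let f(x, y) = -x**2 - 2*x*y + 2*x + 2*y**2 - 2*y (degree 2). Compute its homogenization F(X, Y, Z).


F(X, Y, Z) = -X**2 - 2*X*Y + 2*X*Z + 2*Y**2 - 2*Y*Z

deg(f) = 2.
Substitute x = X/Z, y = Y/Z into f, then multiply by Z^2.
  monomial -1·x^2·y^0 ↦ -1·X^2·Y^0·Z^0.
  monomial -2·x^1·y^1 ↦ -2·X^1·Y^1·Z^0.
  monomial 2·x^1·y^0 ↦ 2·X^1·Y^0·Z^1.
  monomial 2·x^0·y^2 ↦ 2·X^0·Y^2·Z^0.
  monomial -2·x^0·y^1 ↦ -2·X^0·Y^1·Z^1.
Collecting: F(X, Y, Z) = -X**2 - 2*X*Y + 2*X*Z + 2*Y**2 - 2*Y*Z.


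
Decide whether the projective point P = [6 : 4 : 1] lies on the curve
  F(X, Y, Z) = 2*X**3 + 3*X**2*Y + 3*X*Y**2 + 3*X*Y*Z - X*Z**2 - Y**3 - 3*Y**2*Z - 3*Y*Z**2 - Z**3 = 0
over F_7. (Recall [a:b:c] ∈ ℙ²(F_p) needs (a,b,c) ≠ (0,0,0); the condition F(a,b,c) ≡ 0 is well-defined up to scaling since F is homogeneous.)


F(6,4,1) ≡ 1 (mod 7); P is NOT on the curve.

Evaluate F(6, 4, 1) term-by-term (mod 7).
  2*X**3 ↦ 2·216·1·1 = 432
  3*X**2*Y ↦ 3·36·4·1 = 432
  3*X*Y**2 ↦ 3·6·16·1 = 288
  3*X*Y*Z ↦ 3·6·4·1 = 72
  -X*Z**2 ↦ -1·6·1·1 = -6
  -Y**3 ↦ -1·1·64·1 = -64
  -3*Y**2*Z ↦ -3·1·16·1 = -48
  -3*Y*Z**2 ↦ -3·1·4·1 = -12
  -Z**3 ↦ -1·1·1·1 = -1
Sum: F(6, 4, 1) = (432) + (432) + (288) + (72) + (-6) + (-64) + (-48) + (-12) + (-1) = 1093.
Reducing mod 7: 1093 ≡ 1 (mod 7).
Since F(a, b, c) ≡ 1 ≠ 0 (mod 7), P does NOT lie on the curve.


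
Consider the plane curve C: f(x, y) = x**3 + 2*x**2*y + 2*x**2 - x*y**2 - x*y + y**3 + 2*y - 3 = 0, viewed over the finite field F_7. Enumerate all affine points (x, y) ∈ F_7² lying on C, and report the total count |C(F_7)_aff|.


Affine F_7-points: {(0, 1), (1, 0), (2, 4), (3, 0), (3, 4), (3, 6), (5, 6), (6, 3), (6, 4), (6, 6)}; count = 10.

For each of the 49 pairs (x, y) ∈ F_7², evaluate f(x, y) mod 7. Record the zeros.
  x = 0: [0↦4, 1↦0, 2↦2, 3↦2, 4↦6, 5↦6, 6↦1]  zeros at y ∈ {1}
  x = 1: [0↦0, 1↦3, 2↦3, 3↦6, 4↦4, 5↦3, 6↦2]  zeros at y ∈ {0}
  x = 2: [0↦6, 1↦6, 2↦1, 3↦4, 4↦0, 5↦2, 6↦2]  zeros at y ∈ {4}
  x = 3: [0↦0, 1↦1, 2↦2, 3↦2, 4↦0, 5↦2, 6↦0]  zeros at y ∈ {0, 4, 6}
  x = 4: [0↦2, 1↦1, 2↦5, 3↦6, 4↦3, 5↦2, 6↦2]  zeros at y ∈ ∅
  x = 5: [0↦4, 1↦5, 2↦2, 3↦1, 4↦1, 5↦1, 6↦0]  zeros at y ∈ {6}
  x = 6: [0↦5, 1↦5, 2↦6, 3↦0, 4↦0, 5↦5, 6↦0]  zeros at y ∈ {3, 4, 6}
Collecting zeros: affine points = {(0, 1), (1, 0), (2, 4), (3, 0), (3, 4), (3, 6), (5, 6), (6, 3), (6, 4), (6, 6)}.
Total count |C(F_7)_aff| = 10.


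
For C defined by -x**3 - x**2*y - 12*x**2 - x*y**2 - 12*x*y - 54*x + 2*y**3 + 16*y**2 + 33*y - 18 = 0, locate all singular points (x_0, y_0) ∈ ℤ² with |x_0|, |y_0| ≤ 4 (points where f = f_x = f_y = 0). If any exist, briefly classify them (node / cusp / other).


Singular points: {(-3, -3)}; classification: cusp.

Compute partial derivatives:
  f_x = -3*x**2 - 2*x*y - 24*x - y**2 - 12*y - 54.
  f_y = -x**2 - 2*x*y - 12*x + 6*y**2 + 32*y + 33.
Scan x_0 ∈ {−4, ..., 4}. For each x_0, f_y(x_0, y) is a polynomial in y; find its integer roots y ∈ {−4, ..., 4}, then test f_x and f at those candidates.
  x = -4: f_y(-4, y) = 6*y**2 + 40*y + 65; no integer root y with |y| ≤ 4.
  x = -3: f_y(-3, y) = 6*y**2 + 38*y + 60; vanishes at y ∈ {-3}. (-3, -3): f_x = 0, f = 0 — SINGULAR.
  x = -2: f_y(-2, y) = 6*y**2 + 36*y + 53; no integer root y with |y| ≤ 4.
  x = -1: f_y(-1, y) = 6*y**2 + 34*y + 44; vanishes at y ∈ {-2}. (-1, -2): f_x = -17 ≠ 0.
  x = 0: f_y(0, y) = 6*y**2 + 32*y + 33; no integer root y with |y| ≤ 4.
  x = 1: f_y(1, y) = 6*y**2 + 30*y + 20; no integer root y with |y| ≤ 4.
  x = 2: f_y(2, y) = 6*y**2 + 28*y + 5; no integer root y with |y| ≤ 4.
  x = 3: f_y(3, y) = 6*y**2 + 26*y - 12; no integer root y with |y| ≤ 4.
  x = 4: f_y(4, y) = 6*y**2 + 24*y - 31; no integer root y with |y| ≤ 4.
Only singular point on the grid: (-3, -3).
Classify: substitute x = -3 + u, y = -3 + v and expand: f = -u**3 - u**2*v - u*v**2 + 2*v**3 + v**2.
No constant or linear terms (consistent with a singular point). Quadratic part: v**2. Cubic part: -u**3 - u**2*v - u*v**2 + 2*v**3.
The quadratic part v**2 is a perfect square, so there is a single (double) tangent line v = 0, i.e. y = -3. Restricting the cubic part to that line (v = 0) leaves -u**3 ≠ 0, so f is not divisible by v and the branch is v² ≈ u**3 to lowest order — this is a cusp.
Classification: cusp.


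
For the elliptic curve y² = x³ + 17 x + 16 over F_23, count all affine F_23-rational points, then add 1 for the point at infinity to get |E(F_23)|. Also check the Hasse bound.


Affine points = {(0, 4), (0, 19), (2, 9), (2, 14), (3, 5), (3, 18), (6, 9), (6, 14), (7, 8), (7, 15), (9, 1), (9, 22), (10, 6), (10, 17), (11, 4), (11, 19), (12, 4), (12, 19), (14, 10), (14, 13), (15, 9), (15, 14), (18, 6), (18, 17)}; affine count = 24; |E(F_23)| = 25.

Discriminant check: Δ ∝ 4a³ + 27b² = 4·17³ + 27·16² = 4·4913 + 27·256 ≡ 22 (mod 23). Nonzero ⇒ E is nonsingular.
For each x ∈ F_23, compute rhs = x³ + 17·x + 16 mod 23, then count y ∈ F_23 with y² ≡ rhs.
  x = 0: rhs = 16, matching y values: 4, 19 (2 points).
  x = 1: rhs = 11, matching y values: none (0 points).
  x = 2: rhs = 12, matching y values: 9, 14 (2 points).
  x = 3: rhs = 2, matching y values: 5, 18 (2 points).
  x = 4: rhs = 10, matching y values: none (0 points).
  x = 5: rhs = 19, matching y values: none (0 points).
  x = 6: rhs = 12, matching y values: 9, 14 (2 points).
  x = 7: rhs = 18, matching y values: 8, 15 (2 points).
  x = 8: rhs = 20, matching y values: none (0 points).
  x = 9: rhs = 1, matching y values: 1, 22 (2 points).
  x = 10: rhs = 13, matching y values: 6, 17 (2 points).
  x = 11: rhs = 16, matching y values: 4, 19 (2 points).
  x = 12: rhs = 16, matching y values: 4, 19 (2 points).
  x = 13: rhs = 19, matching y values: none (0 points).
  x = 14: rhs = 8, matching y values: 10, 13 (2 points).
  x = 15: rhs = 12, matching y values: 9, 14 (2 points).
  x = 16: rhs = 14, matching y values: none (0 points).
  x = 17: rhs = 20, matching y values: none (0 points).
  x = 18: rhs = 13, matching y values: 6, 17 (2 points).
  x = 19: rhs = 22, matching y values: none (0 points).
  x = 20: rhs = 7, matching y values: none (0 points).
  x = 21: rhs = 20, matching y values: none (0 points).
  x = 22: rhs = 21, matching y values: none (0 points).
Total affine count: 24.
Full point count |E(F_23)| = 24 + 1 = 25.
Hasse bound: |25 − (23+1)| = |1| = 1 ≤ 2√23 ≈ 9.5917 ✓.
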